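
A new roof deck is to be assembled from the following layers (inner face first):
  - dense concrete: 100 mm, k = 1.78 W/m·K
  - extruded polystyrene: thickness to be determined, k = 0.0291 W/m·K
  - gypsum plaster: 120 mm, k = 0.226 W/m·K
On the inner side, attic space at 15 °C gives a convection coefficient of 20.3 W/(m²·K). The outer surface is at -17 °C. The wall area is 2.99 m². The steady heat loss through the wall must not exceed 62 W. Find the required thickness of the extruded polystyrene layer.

L ≈ 26.4 mm

Using the resistance-network approach (series):
R_inner film = 1/(h_i·A) = 1/(20.3×2.99) = 0.01648 K/W
R_dense concrete = L/(kA) = 0.1/(1.78×2.99) = 0.01879 K/W
R_gypsum plaster = L/(kA) = 0.12/(0.226×2.99) = 0.1776 K/W
Sum of the known resistances R_other = 0.2128 K/W
Required total resistance R_tot = ΔT/Q_allow = 32/62 = 0.5161 K/W
R_extruded polystyrene = R_tot − R_other = 0.3033 K/W
L = R·k·A = 0.3033×0.0291×2.99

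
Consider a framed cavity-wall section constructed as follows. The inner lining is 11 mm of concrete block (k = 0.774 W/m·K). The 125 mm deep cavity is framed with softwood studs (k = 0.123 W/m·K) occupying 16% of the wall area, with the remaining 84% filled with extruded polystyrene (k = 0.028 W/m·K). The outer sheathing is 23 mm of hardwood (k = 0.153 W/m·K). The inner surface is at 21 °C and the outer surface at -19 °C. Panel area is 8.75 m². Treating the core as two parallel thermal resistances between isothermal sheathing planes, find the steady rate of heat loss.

Sheathing layers in series; stud and cavity paths in parallel between them.
R_inner = 0.011/(0.774×8.75) = 0.001624 K/W
R_stud  = 0.125/(0.123×0.16×8.75) = 0.7259 K/W
R_cav   = 0.125/(0.028×0.84×8.75) = 0.6074 K/W
1/R_core = 1/R_stud + 1/R_cav → R_core = 0.3307 K/W
R_outer = 0.023/(0.153×8.75) = 0.01718 K/W
R_total = 0.3495 K/W
Q = ΔT/R_total = 40/0.3495

Q ≈ 114 W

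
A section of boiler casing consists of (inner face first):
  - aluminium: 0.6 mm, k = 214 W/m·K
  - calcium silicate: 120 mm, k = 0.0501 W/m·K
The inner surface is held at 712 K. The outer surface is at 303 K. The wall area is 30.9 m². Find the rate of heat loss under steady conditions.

Thermal resistances in series:
R_aluminium = L/(kA) = 0.0006/(214×30.9) = 9.074×10^-8 K/W
R_calcium silicate = L/(kA) = 0.12/(0.0501×30.9) = 0.07751 K/W
R_total = 0.07751 K/W
Q = ΔT / R_total = 409 / 0.07751

Q ≈ 5280 W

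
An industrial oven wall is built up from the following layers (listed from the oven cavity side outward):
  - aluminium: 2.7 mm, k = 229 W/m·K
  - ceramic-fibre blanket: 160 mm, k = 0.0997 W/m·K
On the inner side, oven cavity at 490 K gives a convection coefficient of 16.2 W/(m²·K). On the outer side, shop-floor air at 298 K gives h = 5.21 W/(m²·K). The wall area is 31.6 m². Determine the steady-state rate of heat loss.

Q ≈ 3260 W

Using the resistance-network approach (series):
R_inner film = 1/(h_i·A) = 1/(16.2×31.6) = 0.001953 K/W
R_aluminium = L/(kA) = 0.0027/(229×31.6) = 3.731×10^-7 K/W
R_ceramic-fibre blanket = L/(kA) = 0.16/(0.0997×31.6) = 0.05079 K/W
R_outer film = 1/(h_o·A) = 1/(5.21×31.6) = 0.006074 K/W
R_total = 0.05881 K/W
Q = ΔT / R_total = 192 / 0.05881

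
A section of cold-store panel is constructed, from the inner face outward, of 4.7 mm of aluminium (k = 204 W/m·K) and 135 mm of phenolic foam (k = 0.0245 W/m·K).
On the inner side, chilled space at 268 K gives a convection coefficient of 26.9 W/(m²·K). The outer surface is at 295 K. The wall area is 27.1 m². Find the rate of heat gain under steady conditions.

Q ≈ 132 W

Thermal resistances in series:
R_inner film = 1/(h_i·A) = 1/(26.9×27.1) = 0.001372 K/W
R_aluminium = L/(kA) = 0.0047/(204×27.1) = 8.502×10^-7 K/W
R_phenolic foam = L/(kA) = 0.135/(0.0245×27.1) = 0.2033 K/W
R_total = 0.2047 K/W
Q = ΔT / R_total = 27 / 0.2047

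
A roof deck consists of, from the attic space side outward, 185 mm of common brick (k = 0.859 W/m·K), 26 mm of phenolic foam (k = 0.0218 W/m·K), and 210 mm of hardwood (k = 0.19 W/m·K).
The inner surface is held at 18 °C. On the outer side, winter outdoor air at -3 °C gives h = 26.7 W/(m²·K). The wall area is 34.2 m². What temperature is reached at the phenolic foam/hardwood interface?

T ≈ 6.41 °C

Treating each layer as a thermal resistance in series:
R_common brick = L/(kA) = 0.185/(0.859×34.2) = 0.006297 K/W
R_phenolic foam = L/(kA) = 0.026/(0.0218×34.2) = 0.03487 K/W
R_hardwood = L/(kA) = 0.21/(0.19×34.2) = 0.03232 K/W
R_outer film = 1/(h_o·A) = 1/(26.7×34.2) = 0.001095 K/W
R_total = 0.07458 K/W;  Q = ΔT/R_total = 21/0.07458 = 281.6 W
T_interface = T_inner − Q·ΣR(inner→interface) = 18 − 282×0.04117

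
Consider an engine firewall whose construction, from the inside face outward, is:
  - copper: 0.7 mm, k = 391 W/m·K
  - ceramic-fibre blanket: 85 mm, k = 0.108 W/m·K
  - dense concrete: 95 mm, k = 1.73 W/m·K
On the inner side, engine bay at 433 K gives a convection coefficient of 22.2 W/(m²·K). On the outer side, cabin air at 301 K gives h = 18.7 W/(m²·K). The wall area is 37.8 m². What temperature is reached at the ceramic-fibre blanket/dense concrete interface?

Series thermal resistances:
R_inner film = 1/(h_i·A) = 1/(22.2×37.8) = 0.001192 K/W
R_copper = L/(kA) = 0.0007/(391×37.8) = 4.736×10^-8 K/W
R_ceramic-fibre blanket = L/(kA) = 0.085/(0.108×37.8) = 0.02082 K/W
R_dense concrete = L/(kA) = 0.095/(1.73×37.8) = 0.001453 K/W
R_outer film = 1/(h_o·A) = 1/(18.7×37.8) = 0.001415 K/W
R_total = 0.02488 K/W;  Q = ΔT/R_total = 132/0.02488 = 5305 W
T_interface = T_inner − Q·ΣR(inner→interface) = 433 − 5310×0.02201

T ≈ 316 K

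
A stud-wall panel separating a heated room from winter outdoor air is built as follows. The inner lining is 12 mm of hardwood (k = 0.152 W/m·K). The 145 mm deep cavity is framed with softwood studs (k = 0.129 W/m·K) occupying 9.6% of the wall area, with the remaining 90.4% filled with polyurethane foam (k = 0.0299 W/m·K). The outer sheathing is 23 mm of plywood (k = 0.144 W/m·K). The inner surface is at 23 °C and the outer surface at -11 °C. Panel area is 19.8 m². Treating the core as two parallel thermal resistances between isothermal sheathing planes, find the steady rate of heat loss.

Sheathing layers in series; stud and cavity paths in parallel between them.
R_inner = 0.012/(0.152×19.8) = 0.003987 K/W
R_stud  = 0.145/(0.129×0.096×19.8) = 0.5913 K/W
R_cav   = 0.145/(0.0299×0.904×19.8) = 0.2709 K/W
1/R_core = 1/R_stud + 1/R_cav → R_core = 0.1858 K/W
R_outer = 0.023/(0.144×19.8) = 0.008067 K/W
R_total = 0.1979 K/W
Q = ΔT/R_total = 34/0.1979

Q ≈ 172 W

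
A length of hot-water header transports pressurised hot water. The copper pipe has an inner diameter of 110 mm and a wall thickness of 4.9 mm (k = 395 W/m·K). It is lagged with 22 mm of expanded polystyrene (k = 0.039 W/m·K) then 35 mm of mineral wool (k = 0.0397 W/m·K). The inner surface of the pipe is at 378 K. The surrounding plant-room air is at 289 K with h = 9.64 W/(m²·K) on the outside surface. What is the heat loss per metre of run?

q′ ≈ 31.3 W/m

Cylindrical conduction, so R = ln(r₂/r₁)/(2πkL) per layer, in series:
R_copper pipe wall = ln(59.9/55)/(2π×395×1) = 3.439×10^-5 K/W
R_expanded polystyrene = ln(81.9/59.9)/(2π×0.039×1) = 1.277 K/W
R_mineral wool = ln(116.9/81.9)/(2π×0.0397×1) = 1.426 K/W
R_outer film = 1/(h_o·2πr_oL) = 1/(9.64×2π×0.1169×1) = 0.1412 K/W
R_total = 2.844 K/W
Q = ΔT/R_total = 89/2.844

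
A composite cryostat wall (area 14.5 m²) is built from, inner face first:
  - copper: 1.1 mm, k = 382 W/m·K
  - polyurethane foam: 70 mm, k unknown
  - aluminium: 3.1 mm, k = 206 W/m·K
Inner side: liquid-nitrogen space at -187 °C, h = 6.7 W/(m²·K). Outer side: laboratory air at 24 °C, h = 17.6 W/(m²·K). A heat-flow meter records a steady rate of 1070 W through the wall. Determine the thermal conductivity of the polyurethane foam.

k ≈ 0.0264 W/(m·K)

Model the wall as resistances in series:
R_inner film = 1/(h_i·A) = 1/(6.7×14.5) = 0.01029 K/W
R_copper = L/(kA) = 0.0011/(382×14.5) = 1.986×10^-7 K/W
R_aluminium = L/(kA) = 0.0031/(206×14.5) = 1.038×10^-6 K/W
R_outer film = 1/(h_o·A) = 1/(17.6×14.5) = 0.003918 K/W
Sum of known resistances R_other = 0.01421 K/W
Total R = ΔT/Q = 211/1070 = 0.1972 K/W
R_polyurethane foam = R_total − R_other = 0.183 K/W
k = L/(R·A) = 0.07/(0.183×14.5)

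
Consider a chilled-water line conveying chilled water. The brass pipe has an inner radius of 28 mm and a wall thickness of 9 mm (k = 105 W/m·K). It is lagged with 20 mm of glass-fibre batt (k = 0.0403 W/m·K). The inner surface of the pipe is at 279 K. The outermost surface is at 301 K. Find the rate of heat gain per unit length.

q′ ≈ 12.9 W/m

Treating each annulus and film as a series resistance:
R_brass pipe wall = ln(37/28)/(2π×105×1) = 4.225×10^-4 K/W
R_glass-fibre batt = ln(57/37)/(2π×0.0403×1) = 1.707 K/W
R_total = 1.707 K/W
Q = ΔT/R_total = 22/1.707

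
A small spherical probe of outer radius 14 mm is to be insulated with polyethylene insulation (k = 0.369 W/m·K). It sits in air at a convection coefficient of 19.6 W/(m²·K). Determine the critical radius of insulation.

r_cr ≈ 37.7 mm

For a sphere r_cr = 2k/h = 2×0.369/19.6
r_cr = 37.7 mm; since the bare radius (14 mm) is below r_cr, adding a thin layer of insulation will *increase* heat loss.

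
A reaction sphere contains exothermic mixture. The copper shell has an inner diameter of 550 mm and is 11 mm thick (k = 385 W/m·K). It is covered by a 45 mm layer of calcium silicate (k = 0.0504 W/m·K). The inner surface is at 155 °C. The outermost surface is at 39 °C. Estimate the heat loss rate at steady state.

Spherical conduction: R = (1/r_in − 1/r_out)/(4πk) per layer; series-sum.
R_copper shell = (1/0.275 − 1/0.286)/(4π×385) = 2.891×10^-5 K/W
R_calcium silicate = (1/0.286 − 1/0.331)/(4π×0.0504) = 0.7505 K/W
R_total = 0.7506 K/W
Q = ΔT/R_total = 116/0.7506

Q ≈ 155 W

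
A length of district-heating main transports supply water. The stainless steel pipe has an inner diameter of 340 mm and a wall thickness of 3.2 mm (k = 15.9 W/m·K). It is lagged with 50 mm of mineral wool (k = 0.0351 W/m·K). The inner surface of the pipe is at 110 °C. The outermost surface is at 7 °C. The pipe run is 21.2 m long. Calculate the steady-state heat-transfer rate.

Q ≈ 1900 W

Treating each annulus and film as a series resistance:
R_stainless steel pipe wall = ln(173.2/170)/(2π×15.9×21.2) = 8.805×10^-6 K/W
R_mineral wool = ln(223.2/173.2)/(2π×0.0351×21.2) = 0.05425 K/W
R_total = 0.05425 K/W
Q = ΔT/R_total = 103/0.05425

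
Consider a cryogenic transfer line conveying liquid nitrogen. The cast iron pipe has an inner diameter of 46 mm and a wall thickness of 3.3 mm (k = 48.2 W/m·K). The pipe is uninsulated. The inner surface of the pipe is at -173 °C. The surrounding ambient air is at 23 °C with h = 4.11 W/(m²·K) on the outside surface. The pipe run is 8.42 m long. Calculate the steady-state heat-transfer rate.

Radial resistances (cylindrical: R_cond = ln(r_o/r_i)/(2πkL), R_conv = 1/(h·2πrL)):
R_cast iron pipe wall = ln(26.3/23)/(2π×48.2×8.42) = 5.258×10^-5 K/W
R_outer film = 1/(h_o·2πr_oL) = 1/(4.11×2π×0.0263×8.42) = 0.1749 K/W
R_total = 0.1749 K/W
Q = ΔT/R_total = 196/0.1749

Q ≈ 1120 W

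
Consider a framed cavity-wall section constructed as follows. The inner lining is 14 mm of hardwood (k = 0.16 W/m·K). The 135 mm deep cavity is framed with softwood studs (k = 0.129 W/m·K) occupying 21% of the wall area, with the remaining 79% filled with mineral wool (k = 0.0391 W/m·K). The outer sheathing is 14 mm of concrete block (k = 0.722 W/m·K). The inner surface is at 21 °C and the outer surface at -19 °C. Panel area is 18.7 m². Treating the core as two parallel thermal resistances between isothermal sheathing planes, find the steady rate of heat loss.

Sheathing layers in series; stud and cavity paths in parallel between them.
R_inner = 0.014/(0.16×18.7) = 0.004679 K/W
R_stud  = 0.135/(0.129×0.21×18.7) = 0.2665 K/W
R_cav   = 0.135/(0.0391×0.79×18.7) = 0.2337 K/W
1/R_core = 1/R_stud + 1/R_cav → R_core = 0.1245 K/W
R_outer = 0.014/(0.722×18.7) = 0.001037 K/W
R_total = 0.1302 K/W
Q = ΔT/R_total = 40/0.1302

Q ≈ 307 W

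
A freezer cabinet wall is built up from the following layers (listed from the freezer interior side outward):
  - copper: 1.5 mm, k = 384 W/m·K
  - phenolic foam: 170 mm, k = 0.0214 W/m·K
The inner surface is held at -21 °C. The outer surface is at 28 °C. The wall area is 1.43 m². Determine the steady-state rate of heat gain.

Using the resistance-network approach (series):
R_copper = L/(kA) = 0.0015/(384×1.43) = 2.732×10^-6 K/W
R_phenolic foam = L/(kA) = 0.17/(0.0214×1.43) = 5.555 K/W
R_total = 5.555 K/W
Q = ΔT / R_total = 49 / 5.555

Q ≈ 8.82 W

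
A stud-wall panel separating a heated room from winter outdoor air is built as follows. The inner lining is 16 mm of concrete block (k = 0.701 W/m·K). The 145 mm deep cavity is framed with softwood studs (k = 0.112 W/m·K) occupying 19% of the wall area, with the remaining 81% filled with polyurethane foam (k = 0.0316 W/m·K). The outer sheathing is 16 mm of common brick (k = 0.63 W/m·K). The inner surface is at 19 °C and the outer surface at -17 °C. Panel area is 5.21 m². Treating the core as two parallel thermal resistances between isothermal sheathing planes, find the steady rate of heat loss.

Q ≈ 59.7 W

Sheathing layers in series; stud and cavity paths in parallel between them.
R_inner = 0.016/(0.701×5.21) = 0.004381 K/W
R_stud  = 0.145/(0.112×0.19×5.21) = 1.308 K/W
R_cav   = 0.145/(0.0316×0.81×5.21) = 1.087 K/W
1/R_core = 1/R_stud + 1/R_cav → R_core = 0.5937 K/W
R_outer = 0.016/(0.63×5.21) = 0.004875 K/W
R_total = 0.603 K/W
Q = ΔT/R_total = 36/0.603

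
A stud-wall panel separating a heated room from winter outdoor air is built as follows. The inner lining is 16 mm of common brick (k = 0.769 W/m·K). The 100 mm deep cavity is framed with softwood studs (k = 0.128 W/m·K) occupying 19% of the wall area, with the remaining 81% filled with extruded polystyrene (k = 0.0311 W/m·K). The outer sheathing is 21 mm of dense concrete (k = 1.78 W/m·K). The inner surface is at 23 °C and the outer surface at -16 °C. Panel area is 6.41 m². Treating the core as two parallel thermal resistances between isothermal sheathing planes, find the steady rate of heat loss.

Sheathing layers in series; stud and cavity paths in parallel between them.
R_inner = 0.016/(0.769×6.41) = 0.003246 K/W
R_stud  = 0.1/(0.128×0.19×6.41) = 0.6415 K/W
R_cav   = 0.1/(0.0311×0.81×6.41) = 0.6193 K/W
1/R_core = 1/R_stud + 1/R_cav → R_core = 0.3151 K/W
R_outer = 0.021/(1.78×6.41) = 0.001841 K/W
R_total = 0.3202 K/W
Q = ΔT/R_total = 39/0.3202

Q ≈ 122 W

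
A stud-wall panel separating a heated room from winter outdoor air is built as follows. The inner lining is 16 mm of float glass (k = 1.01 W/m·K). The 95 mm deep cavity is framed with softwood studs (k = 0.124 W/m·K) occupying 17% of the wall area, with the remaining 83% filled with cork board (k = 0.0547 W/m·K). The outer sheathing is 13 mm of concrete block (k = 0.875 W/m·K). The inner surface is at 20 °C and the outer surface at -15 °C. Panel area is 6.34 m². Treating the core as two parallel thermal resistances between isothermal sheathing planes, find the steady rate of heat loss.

Q ≈ 152 W

Sheathing layers in series; stud and cavity paths in parallel between them.
R_inner = 0.016/(1.01×6.34) = 0.002499 K/W
R_stud  = 0.095/(0.124×0.17×6.34) = 0.7108 K/W
R_cav   = 0.095/(0.0547×0.83×6.34) = 0.33 K/W
1/R_core = 1/R_stud + 1/R_cav → R_core = 0.2254 K/W
R_outer = 0.013/(0.875×6.34) = 0.002343 K/W
R_total = 0.2302 K/W
Q = ΔT/R_total = 35/0.2302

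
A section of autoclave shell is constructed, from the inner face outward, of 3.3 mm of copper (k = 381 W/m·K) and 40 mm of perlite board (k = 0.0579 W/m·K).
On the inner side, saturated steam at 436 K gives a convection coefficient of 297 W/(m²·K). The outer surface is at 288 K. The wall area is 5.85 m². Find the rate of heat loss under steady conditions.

Series thermal resistances:
R_inner film = 1/(h_i·A) = 1/(297×5.85) = 5.756×10^-4 K/W
R_copper = L/(kA) = 0.0033/(381×5.85) = 1.481×10^-6 K/W
R_perlite board = L/(kA) = 0.04/(0.0579×5.85) = 0.1181 K/W
R_total = 0.1187 K/W
Q = ΔT / R_total = 148 / 0.1187

Q ≈ 1250 W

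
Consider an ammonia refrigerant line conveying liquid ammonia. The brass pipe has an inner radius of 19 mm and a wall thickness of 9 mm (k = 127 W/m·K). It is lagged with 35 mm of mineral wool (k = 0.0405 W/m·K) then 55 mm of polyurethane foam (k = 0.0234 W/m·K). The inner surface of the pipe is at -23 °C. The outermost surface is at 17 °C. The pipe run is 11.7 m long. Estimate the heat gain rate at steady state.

Q ≈ 62.8 W

Cylindrical conduction, so R = ln(r₂/r₁)/(2πkL) per layer, in series:
R_brass pipe wall = ln(28/19)/(2π×127×11.7) = 4.153×10^-5 K/W
R_mineral wool = ln(63/28)/(2π×0.0405×11.7) = 0.2724 K/W
R_polyurethane foam = ln(118/63)/(2π×0.0234×11.7) = 0.3648 K/W
R_total = 0.6372 K/W
Q = ΔT/R_total = 40/0.6372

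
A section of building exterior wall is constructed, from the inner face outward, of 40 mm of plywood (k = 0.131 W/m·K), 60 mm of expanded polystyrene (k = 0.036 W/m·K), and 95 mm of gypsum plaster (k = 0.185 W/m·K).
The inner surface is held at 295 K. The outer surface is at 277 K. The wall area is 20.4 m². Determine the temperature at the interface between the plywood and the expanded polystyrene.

T ≈ 293 K

Series thermal resistances:
R_plywood = L/(kA) = 0.04/(0.131×20.4) = 0.01497 K/W
R_expanded polystyrene = L/(kA) = 0.06/(0.036×20.4) = 0.0817 K/W
R_gypsum plaster = L/(kA) = 0.095/(0.185×20.4) = 0.02517 K/W
R_total = 0.1218 K/W;  Q = ΔT/R_total = 18/0.1218 = 147.7 W
T_interface = T_inner − Q·ΣR(inner→interface) = 295 − 148×0.01497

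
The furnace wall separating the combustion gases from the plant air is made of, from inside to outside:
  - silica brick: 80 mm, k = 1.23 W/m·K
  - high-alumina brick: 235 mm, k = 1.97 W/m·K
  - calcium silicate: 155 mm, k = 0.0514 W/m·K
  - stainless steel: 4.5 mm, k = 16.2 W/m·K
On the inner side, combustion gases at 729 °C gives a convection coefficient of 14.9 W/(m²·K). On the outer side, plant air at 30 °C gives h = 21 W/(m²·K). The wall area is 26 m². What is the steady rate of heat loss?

Using the resistance-network approach (series):
R_inner film = 1/(h_i·A) = 1/(14.9×26) = 0.002581 K/W
R_silica brick = L/(kA) = 0.08/(1.23×26) = 0.002502 K/W
R_high-alumina brick = L/(kA) = 0.235/(1.97×26) = 0.004588 K/W
R_calcium silicate = L/(kA) = 0.155/(0.0514×26) = 0.116 K/W
R_stainless steel = L/(kA) = 0.0045/(16.2×26) = 1.068×10^-5 K/W
R_outer film = 1/(h_o·A) = 1/(21×26) = 0.001832 K/W
R_total = 0.1275 K/W
Q = ΔT / R_total = 699 / 0.1275

Q ≈ 5480 W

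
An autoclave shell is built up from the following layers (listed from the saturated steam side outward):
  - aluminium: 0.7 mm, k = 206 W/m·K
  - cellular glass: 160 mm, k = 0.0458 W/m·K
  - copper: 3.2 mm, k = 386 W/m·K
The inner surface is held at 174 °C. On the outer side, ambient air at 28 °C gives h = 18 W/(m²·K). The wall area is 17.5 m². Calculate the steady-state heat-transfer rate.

Q ≈ 720 W

Treating each layer as a thermal resistance in series:
R_aluminium = L/(kA) = 0.0007/(206×17.5) = 1.942×10^-7 K/W
R_cellular glass = L/(kA) = 0.16/(0.0458×17.5) = 0.1996 K/W
R_copper = L/(kA) = 0.0032/(386×17.5) = 4.737×10^-7 K/W
R_outer film = 1/(h_o·A) = 1/(18×17.5) = 0.003175 K/W
R_total = 0.2028 K/W
Q = ΔT / R_total = 146 / 0.2028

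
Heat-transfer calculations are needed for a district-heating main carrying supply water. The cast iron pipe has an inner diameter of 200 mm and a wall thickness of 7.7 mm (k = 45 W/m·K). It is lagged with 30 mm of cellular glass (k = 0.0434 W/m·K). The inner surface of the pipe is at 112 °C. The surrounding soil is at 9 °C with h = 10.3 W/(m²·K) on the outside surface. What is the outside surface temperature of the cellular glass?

Treating each annulus and film as a series resistance:
R_cast iron pipe wall = ln(107.7/100)/(2π×45×1) = 2.624×10^-4 K/W
R_cellular glass = ln(137.7/107.7)/(2π×0.0434×1) = 0.9011 K/W
R_outer film = 1/(h_o·2πr_oL) = 1/(10.3×2π×0.1377×1) = 0.1122 K/W
R_total = 1.014 K/W
Q = ΔT/R_total = 103/1.014
Q = 102 W/m
T_interface = T_inner − Q·ΣR(inner→interface) = 112 − 102×0.9014

T ≈ 20.4 °C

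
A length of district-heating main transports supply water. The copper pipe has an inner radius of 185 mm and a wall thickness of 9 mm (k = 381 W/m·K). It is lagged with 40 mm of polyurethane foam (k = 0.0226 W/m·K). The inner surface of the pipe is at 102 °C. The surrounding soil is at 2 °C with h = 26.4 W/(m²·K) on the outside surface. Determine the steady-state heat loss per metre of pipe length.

q′ ≈ 74.3 W/m

Cylindrical conduction, so R = ln(r₂/r₁)/(2πkL) per layer, in series:
R_copper pipe wall = ln(194/185)/(2π×381×1) = 1.984×10^-5 K/W
R_polyurethane foam = ln(234/194)/(2π×0.0226×1) = 1.32 K/W
R_outer film = 1/(h_o·2πr_oL) = 1/(26.4×2π×0.234×1) = 0.02576 K/W
R_total = 1.346 K/W
Q = ΔT/R_total = 100/1.346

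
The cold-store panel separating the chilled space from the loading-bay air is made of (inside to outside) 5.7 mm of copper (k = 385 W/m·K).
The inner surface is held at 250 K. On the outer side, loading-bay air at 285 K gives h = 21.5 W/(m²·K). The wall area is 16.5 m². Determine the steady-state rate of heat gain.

Q ≈ 12400 W

Thermal resistances in series:
R_copper = L/(kA) = 0.0057/(385×16.5) = 8.973×10^-7 K/W
R_outer film = 1/(h_o·A) = 1/(21.5×16.5) = 0.002819 K/W
R_total = 0.00282 K/W
Q = ΔT / R_total = 35 / 0.00282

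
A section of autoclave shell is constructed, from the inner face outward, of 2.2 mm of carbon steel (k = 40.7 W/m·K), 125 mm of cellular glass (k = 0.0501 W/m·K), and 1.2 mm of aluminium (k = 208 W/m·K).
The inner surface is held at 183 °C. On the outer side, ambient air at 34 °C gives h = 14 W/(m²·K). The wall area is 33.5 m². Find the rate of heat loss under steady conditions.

Thermal resistances in series:
R_carbon steel = L/(kA) = 0.0022/(40.7×33.5) = 1.614×10^-6 K/W
R_cellular glass = L/(kA) = 0.125/(0.0501×33.5) = 0.07448 K/W
R_aluminium = L/(kA) = 0.0012/(208×33.5) = 1.722×10^-7 K/W
R_outer film = 1/(h_o·A) = 1/(14×33.5) = 0.002132 K/W
R_total = 0.07661 K/W
Q = ΔT / R_total = 149 / 0.07661

Q ≈ 1940 W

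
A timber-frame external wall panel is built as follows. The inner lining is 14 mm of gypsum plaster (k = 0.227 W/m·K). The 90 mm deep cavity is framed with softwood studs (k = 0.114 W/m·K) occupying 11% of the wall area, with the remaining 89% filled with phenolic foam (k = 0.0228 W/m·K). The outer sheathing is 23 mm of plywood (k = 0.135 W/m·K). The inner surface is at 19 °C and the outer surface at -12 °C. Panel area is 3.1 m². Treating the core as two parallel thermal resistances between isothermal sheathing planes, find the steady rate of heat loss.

Q ≈ 32.3 W

Sheathing layers in series; stud and cavity paths in parallel between them.
R_inner = 0.014/(0.227×3.1) = 0.01989 K/W
R_stud  = 0.09/(0.114×0.11×3.1) = 2.315 K/W
R_cav   = 0.09/(0.0228×0.89×3.1) = 1.431 K/W
1/R_core = 1/R_stud + 1/R_cav → R_core = 0.8843 K/W
R_outer = 0.023/(0.135×3.1) = 0.05496 K/W
R_total = 0.9591 K/W
Q = ΔT/R_total = 31/0.9591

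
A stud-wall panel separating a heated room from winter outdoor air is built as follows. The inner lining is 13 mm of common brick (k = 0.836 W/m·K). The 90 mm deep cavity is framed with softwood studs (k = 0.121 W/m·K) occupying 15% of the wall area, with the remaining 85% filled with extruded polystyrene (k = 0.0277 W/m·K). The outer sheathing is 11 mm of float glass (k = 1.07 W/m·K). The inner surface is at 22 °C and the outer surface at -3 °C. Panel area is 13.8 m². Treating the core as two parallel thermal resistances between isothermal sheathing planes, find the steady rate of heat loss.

Q ≈ 158 W

Sheathing layers in series; stud and cavity paths in parallel between them.
R_inner = 0.013/(0.836×13.8) = 0.001127 K/W
R_stud  = 0.09/(0.121×0.15×13.8) = 0.3593 K/W
R_cav   = 0.09/(0.0277×0.85×13.8) = 0.277 K/W
1/R_core = 1/R_stud + 1/R_cav → R_core = 0.1564 K/W
R_outer = 0.011/(1.07×13.8) = 7.45×10^-4 K/W
R_total = 0.1583 K/W
Q = ΔT/R_total = 25/0.1583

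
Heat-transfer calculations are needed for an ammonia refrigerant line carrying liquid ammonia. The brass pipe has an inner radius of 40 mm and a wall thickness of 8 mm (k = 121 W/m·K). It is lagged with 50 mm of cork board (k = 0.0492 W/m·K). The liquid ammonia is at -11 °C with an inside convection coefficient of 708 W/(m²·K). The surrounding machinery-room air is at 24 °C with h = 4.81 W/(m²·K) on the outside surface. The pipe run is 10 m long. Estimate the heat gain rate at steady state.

Q ≈ 132 W

For a radial system each layer contributes R = ln(r_out/r_in)/(2πkL); films add R = 1/(hA).
R_inner film = 1/(h_i·2πr₁L) = 1/(708×2π×0.04×10) = 5.62×10^-4 K/W
R_brass pipe wall = ln(48/40)/(2π×121×10) = 2.398×10^-5 K/W
R_cork board = ln(98/48)/(2π×0.0492×10) = 0.2309 K/W
R_outer film = 1/(h_o·2πr_oL) = 1/(4.81×2π×0.098×10) = 0.03376 K/W
R_total = 0.2652 K/W
Q = ΔT/R_total = 35/0.2652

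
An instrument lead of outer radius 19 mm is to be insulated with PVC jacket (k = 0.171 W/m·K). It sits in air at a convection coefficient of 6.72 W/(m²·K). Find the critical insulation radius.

r_cr ≈ 25.4 mm

For a cylinder r_cr = k/h = 0.171/6.72
r_cr = 25.4 mm; since the bare radius (19 mm) is below r_cr, adding a thin layer of insulation will *increase* heat loss.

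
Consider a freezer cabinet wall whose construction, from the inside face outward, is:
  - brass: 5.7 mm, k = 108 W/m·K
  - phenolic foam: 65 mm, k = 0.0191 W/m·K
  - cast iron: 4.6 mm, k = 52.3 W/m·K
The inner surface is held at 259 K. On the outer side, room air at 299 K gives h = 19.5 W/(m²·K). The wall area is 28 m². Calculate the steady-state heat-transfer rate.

Using the resistance-network approach (series):
R_brass = L/(kA) = 0.0057/(108×28) = 1.885×10^-6 K/W
R_phenolic foam = L/(kA) = 0.065/(0.0191×28) = 0.1215 K/W
R_cast iron = L/(kA) = 0.0046/(52.3×28) = 3.141×10^-6 K/W
R_outer film = 1/(h_o·A) = 1/(19.5×28) = 0.001832 K/W
R_total = 0.1234 K/W
Q = ΔT / R_total = 40 / 0.1234

Q ≈ 324 W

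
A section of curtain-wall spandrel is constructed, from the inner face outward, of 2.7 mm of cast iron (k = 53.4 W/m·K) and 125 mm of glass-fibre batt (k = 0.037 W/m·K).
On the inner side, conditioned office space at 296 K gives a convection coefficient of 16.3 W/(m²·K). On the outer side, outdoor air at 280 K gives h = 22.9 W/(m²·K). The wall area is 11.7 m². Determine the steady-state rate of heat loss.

Q ≈ 53.7 W

Treating each layer as a thermal resistance in series:
R_inner film = 1/(h_i·A) = 1/(16.3×11.7) = 0.005244 K/W
R_cast iron = L/(kA) = 0.0027/(53.4×11.7) = 4.322×10^-6 K/W
R_glass-fibre batt = L/(kA) = 0.125/(0.037×11.7) = 0.2888 K/W
R_outer film = 1/(h_o·A) = 1/(22.9×11.7) = 0.003732 K/W
R_total = 0.2977 K/W
Q = ΔT / R_total = 16 / 0.2977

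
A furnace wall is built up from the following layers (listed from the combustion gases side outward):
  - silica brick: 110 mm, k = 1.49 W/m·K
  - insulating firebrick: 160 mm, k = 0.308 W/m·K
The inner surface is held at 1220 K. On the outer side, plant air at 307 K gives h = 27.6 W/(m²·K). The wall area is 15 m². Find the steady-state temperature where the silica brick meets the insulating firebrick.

T ≈ 1110 K

Using the resistance-network approach (series):
R_silica brick = L/(kA) = 0.11/(1.49×15) = 0.004922 K/W
R_insulating firebrick = L/(kA) = 0.16/(0.308×15) = 0.03463 K/W
R_outer film = 1/(h_o·A) = 1/(27.6×15) = 0.002415 K/W
R_total = 0.04197 K/W;  Q = ΔT/R_total = 913/0.04197 = 21750 W
T_interface = T_inner − Q·ΣR(inner→interface) = 1220 − 21800×0.004922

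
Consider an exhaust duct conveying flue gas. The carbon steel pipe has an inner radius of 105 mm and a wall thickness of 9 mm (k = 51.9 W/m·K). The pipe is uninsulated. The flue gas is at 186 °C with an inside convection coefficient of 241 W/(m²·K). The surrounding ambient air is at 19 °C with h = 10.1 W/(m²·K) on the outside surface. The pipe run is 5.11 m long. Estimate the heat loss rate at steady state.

Cylindrical conduction, so R = ln(r₂/r₁)/(2πkL) per layer, in series:
R_inner film = 1/(h_i·2πr₁L) = 1/(241×2π×0.105×5.11) = 0.001231 K/W
R_carbon steel pipe wall = ln(114/105)/(2π×51.9×5.11) = 4.935×10^-5 K/W
R_outer film = 1/(h_o·2πr_oL) = 1/(10.1×2π×0.114×5.11) = 0.02705 K/W
R_total = 0.02833 K/W
Q = ΔT/R_total = 167/0.02833

Q ≈ 5890 W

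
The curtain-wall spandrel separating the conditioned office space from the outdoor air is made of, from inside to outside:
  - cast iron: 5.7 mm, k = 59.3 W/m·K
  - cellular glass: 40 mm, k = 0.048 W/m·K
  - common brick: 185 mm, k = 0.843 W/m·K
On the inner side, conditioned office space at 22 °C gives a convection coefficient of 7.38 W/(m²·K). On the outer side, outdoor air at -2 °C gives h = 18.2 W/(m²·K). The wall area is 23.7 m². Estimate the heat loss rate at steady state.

Treating each layer as a thermal resistance in series:
R_inner film = 1/(h_i·A) = 1/(7.38×23.7) = 0.005717 K/W
R_cast iron = L/(kA) = 0.0057/(59.3×23.7) = 4.056×10^-6 K/W
R_cellular glass = L/(kA) = 0.04/(0.048×23.7) = 0.03516 K/W
R_common brick = L/(kA) = 0.185/(0.843×23.7) = 0.00926 K/W
R_outer film = 1/(h_o·A) = 1/(18.2×23.7) = 0.002318 K/W
R_total = 0.05246 K/W
Q = ΔT / R_total = 24 / 0.05246

Q ≈ 457 W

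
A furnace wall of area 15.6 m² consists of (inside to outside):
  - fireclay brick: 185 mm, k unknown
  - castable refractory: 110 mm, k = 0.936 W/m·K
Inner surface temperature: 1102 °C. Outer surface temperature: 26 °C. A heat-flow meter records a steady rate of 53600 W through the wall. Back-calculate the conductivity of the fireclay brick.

k ≈ 0.946 W/(m·K)

Treating each layer as a thermal resistance in series:
R_castable refractory = L/(kA) = 0.11/(0.936×15.6) = 0.007533 K/W
Sum of known resistances R_other = 0.007533 K/W
Total R = ΔT/Q = 1076/53600 = 0.02007 K/W
R_fireclay brick = R_total − R_other = 0.01254 K/W
k = L/(R·A) = 0.185/(0.01254×15.6)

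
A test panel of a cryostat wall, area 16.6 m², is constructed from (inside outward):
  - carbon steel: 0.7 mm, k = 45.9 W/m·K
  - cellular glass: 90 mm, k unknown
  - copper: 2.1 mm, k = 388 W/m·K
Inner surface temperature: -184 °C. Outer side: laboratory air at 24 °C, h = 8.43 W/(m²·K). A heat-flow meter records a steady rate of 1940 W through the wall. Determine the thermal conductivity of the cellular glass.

Series thermal resistances:
R_carbon steel = L/(kA) = 0.0007/(45.9×16.6) = 9.187×10^-7 K/W
R_copper = L/(kA) = 0.0021/(388×16.6) = 3.26×10^-7 K/W
R_outer film = 1/(h_o·A) = 1/(8.43×16.6) = 0.007146 K/W
Sum of known resistances R_other = 0.007147 K/W
Total R = ΔT/Q = 208/1940 = 0.1072 K/W
R_cellular glass = R_total − R_other = 0.1001 K/W
k = L/(R·A) = 0.09/(0.1001×16.6)

k ≈ 0.0542 W/(m·K)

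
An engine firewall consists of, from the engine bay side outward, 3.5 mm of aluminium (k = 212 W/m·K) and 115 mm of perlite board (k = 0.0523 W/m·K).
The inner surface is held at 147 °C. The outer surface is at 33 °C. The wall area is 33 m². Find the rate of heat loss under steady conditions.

Q ≈ 1710 W

Using the resistance-network approach (series):
R_aluminium = L/(kA) = 0.0035/(212×33) = 5.003×10^-7 K/W
R_perlite board = L/(kA) = 0.115/(0.0523×33) = 0.06663 K/W
R_total = 0.06663 K/W
Q = ΔT / R_total = 114 / 0.06663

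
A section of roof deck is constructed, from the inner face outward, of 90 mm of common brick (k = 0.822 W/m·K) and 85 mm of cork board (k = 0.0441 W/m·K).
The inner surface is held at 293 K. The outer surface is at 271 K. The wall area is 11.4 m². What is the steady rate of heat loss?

Q ≈ 123 W

Series thermal resistances:
R_common brick = L/(kA) = 0.09/(0.822×11.4) = 0.009604 K/W
R_cork board = L/(kA) = 0.085/(0.0441×11.4) = 0.1691 K/W
R_total = 0.1787 K/W
Q = ΔT / R_total = 22 / 0.1787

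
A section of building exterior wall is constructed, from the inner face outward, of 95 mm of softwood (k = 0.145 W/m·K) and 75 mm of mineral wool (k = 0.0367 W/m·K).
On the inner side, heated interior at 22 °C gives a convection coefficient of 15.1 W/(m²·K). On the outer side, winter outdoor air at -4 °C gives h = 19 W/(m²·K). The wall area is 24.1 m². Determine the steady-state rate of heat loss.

Model the wall as resistances in series:
R_inner film = 1/(h_i·A) = 1/(15.1×24.1) = 0.002748 K/W
R_softwood = L/(kA) = 0.095/(0.145×24.1) = 0.02719 K/W
R_mineral wool = L/(kA) = 0.075/(0.0367×24.1) = 0.0848 K/W
R_outer film = 1/(h_o·A) = 1/(19×24.1) = 0.002184 K/W
R_total = 0.1169 K/W
Q = ΔT / R_total = 26 / 0.1169

Q ≈ 222 W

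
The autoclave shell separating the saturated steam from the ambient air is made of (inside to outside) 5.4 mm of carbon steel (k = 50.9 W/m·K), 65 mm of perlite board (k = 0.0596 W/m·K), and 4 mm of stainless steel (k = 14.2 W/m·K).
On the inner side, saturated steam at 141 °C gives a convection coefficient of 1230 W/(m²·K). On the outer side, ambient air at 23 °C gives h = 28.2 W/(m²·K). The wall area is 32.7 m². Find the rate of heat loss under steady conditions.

Using the resistance-network approach (series):
R_inner film = 1/(h_i·A) = 1/(1230×32.7) = 2.486×10^-5 K/W
R_carbon steel = L/(kA) = 0.0054/(50.9×32.7) = 3.244×10^-6 K/W
R_perlite board = L/(kA) = 0.065/(0.0596×32.7) = 0.03335 K/W
R_stainless steel = L/(kA) = 0.004/(14.2×32.7) = 8.614×10^-6 K/W
R_outer film = 1/(h_o·A) = 1/(28.2×32.7) = 0.001084 K/W
R_total = 0.03447 K/W
Q = ΔT / R_total = 118 / 0.03447

Q ≈ 3420 W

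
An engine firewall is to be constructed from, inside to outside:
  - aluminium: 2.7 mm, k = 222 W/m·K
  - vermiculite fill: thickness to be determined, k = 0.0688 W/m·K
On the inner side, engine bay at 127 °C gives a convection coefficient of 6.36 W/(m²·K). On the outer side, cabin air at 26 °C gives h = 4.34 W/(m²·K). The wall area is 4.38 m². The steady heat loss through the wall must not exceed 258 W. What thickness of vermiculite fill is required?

L ≈ 91.3 mm

Treating each layer as a thermal resistance in series:
R_inner film = 1/(h_i·A) = 1/(6.36×4.38) = 0.0359 K/W
R_aluminium = L/(kA) = 0.0027/(222×4.38) = 2.777×10^-6 K/W
R_outer film = 1/(h_o·A) = 1/(4.34×4.38) = 0.05261 K/W
Sum of the known resistances R_other = 0.08851 K/W
Required total resistance R_tot = ΔT/Q_allow = 101/258 = 0.3915 K/W
R_vermiculite fill = R_tot − R_other = 0.303 K/W
L = R·k·A = 0.303×0.0688×4.38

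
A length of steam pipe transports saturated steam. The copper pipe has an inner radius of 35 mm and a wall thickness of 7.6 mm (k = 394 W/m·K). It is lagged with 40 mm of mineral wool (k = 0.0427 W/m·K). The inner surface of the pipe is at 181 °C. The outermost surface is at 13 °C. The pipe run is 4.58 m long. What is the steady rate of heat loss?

Cylindrical conduction, so R = ln(r₂/r₁)/(2πkL) per layer, in series:
R_copper pipe wall = ln(42.6/35)/(2π×394×4.58) = 1.733×10^-5 K/W
R_mineral wool = ln(82.6/42.6)/(2π×0.0427×4.58) = 0.5389 K/W
R_total = 0.5389 K/W
Q = ΔT/R_total = 168/0.5389

Q ≈ 312 W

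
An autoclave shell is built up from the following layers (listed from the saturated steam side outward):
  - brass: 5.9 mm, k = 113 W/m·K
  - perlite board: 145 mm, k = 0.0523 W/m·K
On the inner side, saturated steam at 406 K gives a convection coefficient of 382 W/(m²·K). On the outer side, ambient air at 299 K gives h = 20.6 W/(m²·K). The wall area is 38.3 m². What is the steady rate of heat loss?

Thermal resistances in series:
R_inner film = 1/(h_i·A) = 1/(382×38.3) = 6.835×10^-5 K/W
R_brass = L/(kA) = 0.0059/(113×38.3) = 1.363×10^-6 K/W
R_perlite board = L/(kA) = 0.145/(0.0523×38.3) = 0.07239 K/W
R_outer film = 1/(h_o·A) = 1/(20.6×38.3) = 0.001267 K/W
R_total = 0.07373 K/W
Q = ΔT / R_total = 107 / 0.07373

Q ≈ 1450 W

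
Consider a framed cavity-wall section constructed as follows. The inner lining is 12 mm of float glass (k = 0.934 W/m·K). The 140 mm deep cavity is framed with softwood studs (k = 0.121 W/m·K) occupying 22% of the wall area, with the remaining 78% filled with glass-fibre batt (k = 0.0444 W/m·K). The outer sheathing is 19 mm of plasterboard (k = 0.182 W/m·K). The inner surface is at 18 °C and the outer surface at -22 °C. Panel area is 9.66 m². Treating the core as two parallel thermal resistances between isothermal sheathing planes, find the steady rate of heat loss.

Q ≈ 161 W

Sheathing layers in series; stud and cavity paths in parallel between them.
R_inner = 0.012/(0.934×9.66) = 0.00133 K/W
R_stud  = 0.14/(0.121×0.22×9.66) = 0.5444 K/W
R_cav   = 0.14/(0.0444×0.78×9.66) = 0.4185 K/W
1/R_core = 1/R_stud + 1/R_cav → R_core = 0.2366 K/W
R_outer = 0.019/(0.182×9.66) = 0.01081 K/W
R_total = 0.2487 K/W
Q = ΔT/R_total = 40/0.2487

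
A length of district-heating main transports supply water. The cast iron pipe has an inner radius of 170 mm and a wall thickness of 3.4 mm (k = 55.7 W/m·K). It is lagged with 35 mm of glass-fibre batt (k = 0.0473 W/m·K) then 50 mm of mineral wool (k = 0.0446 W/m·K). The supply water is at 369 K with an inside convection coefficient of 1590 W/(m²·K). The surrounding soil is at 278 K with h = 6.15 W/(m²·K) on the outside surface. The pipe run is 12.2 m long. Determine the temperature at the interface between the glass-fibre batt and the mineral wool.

T ≈ 331 K

For a radial system each layer contributes R = ln(r_out/r_in)/(2πkL); films add R = 1/(hA).
R_inner film = 1/(h_i·2πr₁L) = 1/(1590×2π×0.17×12.2) = 4.826×10^-5 K/W
R_cast iron pipe wall = ln(173.4/170)/(2π×55.7×12.2) = 4.638×10^-6 K/W
R_glass-fibre batt = ln(208.4/173.4)/(2π×0.0473×12.2) = 0.05071 K/W
R_mineral wool = ln(258.4/208.4)/(2π×0.0446×12.2) = 0.0629 K/W
R_outer film = 1/(h_o·2πr_oL) = 1/(6.15×2π×0.2584×12.2) = 0.008209 K/W
R_total = 0.1219 K/W
Q = ΔT/R_total = 91/0.1219
Q = 747 W
T_interface = T_inner − Q·ΣR(inner→interface) = 369 − 747×0.05076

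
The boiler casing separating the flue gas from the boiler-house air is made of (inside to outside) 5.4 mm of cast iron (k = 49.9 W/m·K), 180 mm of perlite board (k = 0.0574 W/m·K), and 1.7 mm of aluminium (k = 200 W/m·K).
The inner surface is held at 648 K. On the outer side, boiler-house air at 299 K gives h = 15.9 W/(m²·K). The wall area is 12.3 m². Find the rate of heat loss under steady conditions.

Model the wall as resistances in series:
R_cast iron = L/(kA) = 0.0054/(49.9×12.3) = 8.798×10^-6 K/W
R_perlite board = L/(kA) = 0.18/(0.0574×12.3) = 0.255 K/W
R_aluminium = L/(kA) = 0.0017/(200×12.3) = 6.911×10^-7 K/W
R_outer film = 1/(h_o·A) = 1/(15.9×12.3) = 0.005113 K/W
R_total = 0.2601 K/W
Q = ΔT / R_total = 349 / 0.2601

Q ≈ 1340 W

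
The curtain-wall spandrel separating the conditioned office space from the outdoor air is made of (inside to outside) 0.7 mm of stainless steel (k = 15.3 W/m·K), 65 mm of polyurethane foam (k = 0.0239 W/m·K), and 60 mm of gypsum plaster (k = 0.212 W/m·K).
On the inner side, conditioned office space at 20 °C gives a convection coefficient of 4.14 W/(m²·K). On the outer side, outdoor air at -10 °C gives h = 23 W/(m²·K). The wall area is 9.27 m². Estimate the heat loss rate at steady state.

Q ≈ 84.6 W

Model the wall as resistances in series:
R_inner film = 1/(h_i·A) = 1/(4.14×9.27) = 0.02606 K/W
R_stainless steel = L/(kA) = 0.0007/(15.3×9.27) = 4.935×10^-6 K/W
R_polyurethane foam = L/(kA) = 0.065/(0.0239×9.27) = 0.2934 K/W
R_gypsum plaster = L/(kA) = 0.06/(0.212×9.27) = 0.03053 K/W
R_outer film = 1/(h_o·A) = 1/(23×9.27) = 0.00469 K/W
R_total = 0.3547 K/W
Q = ΔT / R_total = 30 / 0.3547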